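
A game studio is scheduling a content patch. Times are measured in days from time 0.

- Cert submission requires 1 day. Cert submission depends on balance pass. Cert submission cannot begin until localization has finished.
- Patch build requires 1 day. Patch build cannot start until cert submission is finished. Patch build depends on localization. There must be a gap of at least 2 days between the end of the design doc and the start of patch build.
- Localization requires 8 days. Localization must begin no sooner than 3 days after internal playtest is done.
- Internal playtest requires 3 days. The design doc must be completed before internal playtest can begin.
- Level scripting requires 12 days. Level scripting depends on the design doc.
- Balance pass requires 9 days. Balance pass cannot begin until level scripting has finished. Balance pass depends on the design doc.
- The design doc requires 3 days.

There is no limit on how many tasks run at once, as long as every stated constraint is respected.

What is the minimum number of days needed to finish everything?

The design doc has no prerequisites, so it starts at day 0 and finishes at day 3.
Internal playtest waits on the design doc (finishes day 3), so it starts at day 3 and finishes at 3 + 3 = day 6.
Localization waits on internal playtest (finishes day 6, plus 3-day gap → day 9), so it starts at day 9 and finishes at 9 + 8 = day 17.
Level scripting cannot begin until the design doc (finishes day 3). It runs from day 3 to 3 + 12 = day 15.
Balance pass needs all of level scripting (finishes day 15); the design doc (finishes day 3). That puts its earliest start at day 15; it finishes at 15 + 9 = day 24.
For cert submission: balance pass (finishes day 24); localization (finishes day 17). Taking the maximum gives a start of day 24, and it finishes at 24 + 1 = day 25.
Patch build has to wait for cert submission (finishes day 25); localization (finishes day 17); the design doc (finishes day 3, plus 2-day gap → day 5). The latest of these is day 25, so patch build runs day 25 to 25 + 1 = day 26.
All tasks are finished once the last one completes. Finish times: The design doc at 3, Level scripting at 15, Internal playtest at 6, Balance pass at 24, Localization at 17, Cert submission at 25, Patch build at 26. The latest is day 26.

26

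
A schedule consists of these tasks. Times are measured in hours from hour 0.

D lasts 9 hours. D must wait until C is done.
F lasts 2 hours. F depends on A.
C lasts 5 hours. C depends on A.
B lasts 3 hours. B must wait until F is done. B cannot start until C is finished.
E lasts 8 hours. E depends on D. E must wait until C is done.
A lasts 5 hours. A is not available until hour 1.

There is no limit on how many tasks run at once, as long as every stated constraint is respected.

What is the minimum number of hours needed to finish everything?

A waits on its own release at hour 1, so it starts at hour 1 and finishes at 1 + 5 = hour 6.
After A (finishes hour 6), F can start at hour 6 and finishes at hour 8.
After A (finishes hour 6), C can start at hour 6 and finishes at hour 11.
After C (finishes hour 11), D can start at hour 11 and finishes at hour 20.
For E: D (finishes hour 20); C (finishes hour 11). Taking the maximum gives a start of hour 20, and it finishes at 20 + 8 = hour 28.
B cannot start until F (finishes hour 8); C (finishes hour 11). The controlling bound is hour 11, so B finishes at 11 + 3 = hour 14.
All tasks are finished once the last one completes. Finish times: A at 6, B at 14, C at 11, D at 20, E at 28, F at 8. The latest is hour 28.

28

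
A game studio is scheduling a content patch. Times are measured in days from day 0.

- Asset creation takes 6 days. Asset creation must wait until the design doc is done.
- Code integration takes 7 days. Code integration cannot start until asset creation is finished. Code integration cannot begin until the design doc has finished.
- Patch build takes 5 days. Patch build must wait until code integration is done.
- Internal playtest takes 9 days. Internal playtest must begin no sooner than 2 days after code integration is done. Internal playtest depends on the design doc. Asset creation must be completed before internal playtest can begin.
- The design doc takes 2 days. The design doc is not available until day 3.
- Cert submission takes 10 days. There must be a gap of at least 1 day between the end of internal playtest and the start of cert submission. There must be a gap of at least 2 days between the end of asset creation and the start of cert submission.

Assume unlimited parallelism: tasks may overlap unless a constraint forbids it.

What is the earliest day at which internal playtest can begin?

After its own release at day 3, the design doc can start at day 3 and finishes at day 5.
Asset creation waits on the design doc (finishes day 5), so it starts at day 5 and finishes at 5 + 6 = day 11.
Code integration has to wait for asset creation (finishes day 11); the design doc (finishes day 5). The latest of these is day 11, so code integration runs day 11 to 11 + 7 = day 18.
Internal playtest waits on code integration (finishes day 18, plus 2-day gap → day 20); the design doc (finishes day 5); asset creation (finishes day 11). The latest of these is day 20, which is the earliest internal playtest can start.

20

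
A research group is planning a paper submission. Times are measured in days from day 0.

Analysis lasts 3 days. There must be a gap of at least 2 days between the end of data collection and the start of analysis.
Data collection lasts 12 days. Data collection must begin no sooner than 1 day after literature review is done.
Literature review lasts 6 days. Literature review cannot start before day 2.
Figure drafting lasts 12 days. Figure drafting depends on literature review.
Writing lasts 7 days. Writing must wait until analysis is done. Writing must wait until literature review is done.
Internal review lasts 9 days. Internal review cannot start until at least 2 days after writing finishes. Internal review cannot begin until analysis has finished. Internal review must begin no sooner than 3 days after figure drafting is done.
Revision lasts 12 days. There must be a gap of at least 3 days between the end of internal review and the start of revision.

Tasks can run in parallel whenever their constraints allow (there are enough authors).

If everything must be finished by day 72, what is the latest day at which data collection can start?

Revision must finish by day 72; it takes 12 days, so it must start by 72 − 12 = day 60.
Internal review feeds into revision (must start by day 60, minus 3-day gap → day 57); so internal review must finish by day 57 and therefore start by day 48.
Since internal review (must start by day 48, minus 2-day gap → day 46) depends on it, writing must finish by day 46. Backing off its 7-day duration gives a latest start of day 39.
For analysis: writing (must start by day 39); internal review (must start by day 48). The most restrictive is day 39; with a 3-day duration, analysis must start by day 36.
Data collection feeds into analysis (must start by day 36, minus 2-day gap → day 34); so data collection must finish by day 34 and therefore start by day 22.

22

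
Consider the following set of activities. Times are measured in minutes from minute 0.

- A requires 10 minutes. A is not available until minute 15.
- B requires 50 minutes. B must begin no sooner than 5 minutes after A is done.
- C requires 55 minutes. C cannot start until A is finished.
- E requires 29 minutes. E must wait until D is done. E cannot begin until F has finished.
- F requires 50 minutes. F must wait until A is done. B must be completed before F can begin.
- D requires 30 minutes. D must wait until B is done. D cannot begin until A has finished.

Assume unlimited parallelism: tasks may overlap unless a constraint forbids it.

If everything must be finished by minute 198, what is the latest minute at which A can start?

E must finish by minute 198; it takes 29 minutes, so it must start by 198 − 29 = minute 169.
D has to be done before E (must start by minute 169). That means finishing by minute 169, i.e. starting by 169 − 30 = minute 139.
Since E (must start by minute 169) depends on it, F must finish by minute 169. Backing off its 50-minute duration gives a latest start of minute 119.
B feeds D (must start by minute 139); F (must start by minute 119). Taking the minimum, B must finish by minute 119 and start by 119 − 50 = minute 69.
Nothing follows C; the deadline of minute 198 is its only limit. It must start by 198 − 55 = minute 143.
For A: B (must start by minute 69, minus 5-minute gap → minute 64); C (must start by minute 143); D (must start by minute 139); F (must start by minute 119). The most restrictive is minute 64; with a 10-minute duration, A must start by minute 54.

54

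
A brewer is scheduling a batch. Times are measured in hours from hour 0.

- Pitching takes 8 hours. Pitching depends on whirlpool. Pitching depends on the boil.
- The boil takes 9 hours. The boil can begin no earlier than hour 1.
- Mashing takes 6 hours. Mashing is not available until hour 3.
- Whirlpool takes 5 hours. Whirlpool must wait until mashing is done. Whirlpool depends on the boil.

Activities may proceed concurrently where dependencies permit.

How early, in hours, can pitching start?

15

After its own release at hour 1, the boil can start at hour 1 and finishes at hour 10.
Mashing cannot begin until its own release at hour 3. It runs from hour 3 to 3 + 6 = hour 9.
Whirlpool cannot start until mashing (finishes hour 9); the boil (finishes hour 10). The controlling bound is hour 10, so whirlpool finishes at 10 + 5 = hour 15.
Pitching waits on whirlpool (finishes hour 15); the boil (finishes hour 10). The latest of these is hour 15, which is the earliest pitching can start.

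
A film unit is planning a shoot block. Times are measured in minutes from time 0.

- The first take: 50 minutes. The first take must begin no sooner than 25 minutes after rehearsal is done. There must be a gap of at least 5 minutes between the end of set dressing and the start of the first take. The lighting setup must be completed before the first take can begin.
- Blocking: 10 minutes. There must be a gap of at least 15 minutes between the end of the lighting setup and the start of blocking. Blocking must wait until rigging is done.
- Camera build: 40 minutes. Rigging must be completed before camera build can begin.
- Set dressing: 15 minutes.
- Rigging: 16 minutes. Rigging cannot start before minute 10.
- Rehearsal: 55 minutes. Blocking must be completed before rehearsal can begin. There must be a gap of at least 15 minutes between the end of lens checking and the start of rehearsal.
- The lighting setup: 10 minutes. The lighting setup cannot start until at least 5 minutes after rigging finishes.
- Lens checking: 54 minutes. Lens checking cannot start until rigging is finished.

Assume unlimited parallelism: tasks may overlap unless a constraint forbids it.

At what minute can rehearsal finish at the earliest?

150

Rigging cannot begin until its own release at minute 10. It runs from minute 10 to 10 + 16 = minute 26.
After rigging (finishes minute 26), lens checking can start at minute 26 and finishes at minute 80.
The lighting setup waits on rigging (finishes minute 26, plus 5-minute gap → minute 31), so it starts at minute 31 and finishes at 31 + 10 = minute 41.
Blocking cannot start until the lighting setup (finishes minute 41, plus 15-minute gap → minute 56); rigging (finishes minute 26). The controlling bound is minute 56, so blocking finishes at 56 + 10 = minute 66.
Rehearsal needs all of blocking (finishes minute 66); lens checking (finishes minute 80, plus 15-minute gap → minute 95). That puts its earliest start at minute 95; it finishes at 95 + 55 = minute 150.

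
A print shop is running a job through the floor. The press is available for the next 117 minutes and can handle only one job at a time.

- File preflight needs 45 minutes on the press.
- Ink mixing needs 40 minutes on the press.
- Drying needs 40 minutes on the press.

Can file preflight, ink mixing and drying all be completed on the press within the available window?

No

Running back to back, the jobs need 45 + 40 + 40 = 125 minutes on the press.
Since 125 > 117, they cannot all fit.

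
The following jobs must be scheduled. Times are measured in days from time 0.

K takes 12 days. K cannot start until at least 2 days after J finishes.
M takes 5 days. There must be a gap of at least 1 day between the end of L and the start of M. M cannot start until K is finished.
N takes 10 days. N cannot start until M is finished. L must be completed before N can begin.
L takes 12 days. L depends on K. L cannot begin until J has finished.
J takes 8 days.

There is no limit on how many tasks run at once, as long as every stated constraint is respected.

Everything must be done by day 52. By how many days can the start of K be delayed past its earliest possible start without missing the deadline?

J can start immediately at day 0; it finishes at day 8.
After J (finishes day 8, plus 2-day gap → day 10), K can start at day 10 and finishes at day 22.

Working backward from the deadline:
Nothing follows N; the deadline of day 52 is its only limit. It must start by 52 − 10 = day 42.
M must finish before N (must start by day 42). With a 5-day duration, M must start by 42 − 5 = day 37.
For L: M (must start by day 37, minus 1-day gap → day 36); N (must start by day 42). The most restrictive is day 36; with a 12-day duration, L must start by day 24.
K must finish in time for L (must start by day 24); M (must start by day 37). The tightest is day 24, so K must start by 24 − 12 = day 12.
So K can start as early as day 10 and as late as day 12, giving 12 − 10 = 2 days of slack.

2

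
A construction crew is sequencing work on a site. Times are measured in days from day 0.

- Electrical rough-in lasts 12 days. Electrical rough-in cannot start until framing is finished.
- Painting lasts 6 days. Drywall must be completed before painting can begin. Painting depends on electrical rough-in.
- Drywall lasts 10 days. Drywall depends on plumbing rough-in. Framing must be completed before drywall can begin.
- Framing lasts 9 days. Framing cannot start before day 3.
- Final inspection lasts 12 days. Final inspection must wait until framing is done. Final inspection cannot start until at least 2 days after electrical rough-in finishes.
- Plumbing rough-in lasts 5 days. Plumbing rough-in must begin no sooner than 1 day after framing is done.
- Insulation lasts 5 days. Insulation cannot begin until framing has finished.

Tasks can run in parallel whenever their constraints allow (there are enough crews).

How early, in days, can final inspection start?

Framing cannot begin until its own release at day 3. It runs from day 3 to 3 + 9 = day 12.
After framing (finishes day 12), electrical rough-in can start at day 12 and finishes at day 24.
Final inspection waits on framing (finishes day 12); electrical rough-in (finishes day 24, plus 2-day gap → day 26). The latest of these is day 26, which is the earliest final inspection can start.

26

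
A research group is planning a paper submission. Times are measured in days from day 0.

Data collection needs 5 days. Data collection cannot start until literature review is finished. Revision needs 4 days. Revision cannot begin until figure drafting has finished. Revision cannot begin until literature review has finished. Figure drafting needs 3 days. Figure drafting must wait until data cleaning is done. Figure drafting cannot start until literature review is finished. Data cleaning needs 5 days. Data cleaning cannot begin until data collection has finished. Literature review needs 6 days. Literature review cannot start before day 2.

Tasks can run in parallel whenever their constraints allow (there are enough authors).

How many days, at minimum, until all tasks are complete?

After its own release at day 2, literature review can start at day 2 and finishes at day 8.
After literature review (finishes day 8), data collection can start at day 8 and finishes at day 13.
Data cleaning cannot begin until data collection (finishes day 13). It runs from day 13 to 13 + 5 = day 18.
Figure drafting needs all of data cleaning (finishes day 18); literature review (finishes day 8). That puts its earliest start at day 18; it finishes at 18 + 3 = day 21.
Revision has to wait for figure drafting (finishes day 21); literature review (finishes day 8). The latest of these is day 21, so revision runs day 21 to 21 + 4 = day 25.
All tasks are finished once the last one completes. Finish times: Literature review at 8, Data collection at 13, Data cleaning at 18, Figure drafting at 21, Revision at 25. The latest is day 25.

25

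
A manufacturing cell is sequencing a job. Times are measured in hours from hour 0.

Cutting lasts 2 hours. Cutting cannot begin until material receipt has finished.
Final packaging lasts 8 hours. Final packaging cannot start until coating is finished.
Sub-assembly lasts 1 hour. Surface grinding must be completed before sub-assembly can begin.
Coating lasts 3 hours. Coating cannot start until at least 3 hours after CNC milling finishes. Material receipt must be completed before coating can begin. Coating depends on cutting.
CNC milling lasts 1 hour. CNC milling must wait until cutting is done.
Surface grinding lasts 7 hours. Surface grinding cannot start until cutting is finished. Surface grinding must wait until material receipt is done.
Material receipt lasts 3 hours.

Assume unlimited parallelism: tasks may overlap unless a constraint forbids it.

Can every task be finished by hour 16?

No

Material receipt can start immediately at hour 0; it finishes at hour 3.
After material receipt (finishes hour 3), cutting can start at hour 3 and finishes at hour 5.
Surface grinding cannot start until cutting (finishes hour 5); material receipt (finishes hour 3). The controlling bound is hour 5, so surface grinding finishes at 5 + 7 = hour 12.
Sub-assembly waits on surface grinding (finishes hour 12), so it starts at hour 12 and finishes at 12 + 1 = hour 13.
CNC milling waits on cutting (finishes hour 5), so it starts at hour 5 and finishes at 5 + 1 = hour 6.
Coating has to wait for CNC milling (finishes hour 6, plus 3-hour gap → hour 9); material receipt (finishes hour 3); cutting (finishes hour 5). The latest of these is hour 9, so coating runs hour 9 to 9 + 3 = hour 12.
Final packaging waits on coating (finishes hour 12), so it starts at hour 12 and finishes at 12 + 8 = hour 20.
The earliest everything can be done is hour 20, which is after the deadline of 16, so it is not possible.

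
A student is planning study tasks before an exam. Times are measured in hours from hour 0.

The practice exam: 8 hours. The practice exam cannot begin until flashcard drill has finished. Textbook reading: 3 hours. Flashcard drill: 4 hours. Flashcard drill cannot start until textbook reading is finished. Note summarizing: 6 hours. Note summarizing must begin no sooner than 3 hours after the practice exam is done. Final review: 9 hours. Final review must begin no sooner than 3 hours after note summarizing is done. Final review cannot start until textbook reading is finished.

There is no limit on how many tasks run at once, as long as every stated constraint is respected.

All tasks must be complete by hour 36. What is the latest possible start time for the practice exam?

7

Nothing follows final review; the deadline of hour 36 is its only limit. It must start by 36 − 9 = hour 27.
Note summarizing has to be done before final review (must start by hour 27, minus 3-hour gap → hour 24). That means finishing by hour 24, i.e. starting by 24 − 6 = hour 18.
The practice exam has to be done before note summarizing (must start by hour 18, minus 3-hour gap → hour 15). That means finishing by hour 15, i.e. starting by 15 − 8 = hour 7.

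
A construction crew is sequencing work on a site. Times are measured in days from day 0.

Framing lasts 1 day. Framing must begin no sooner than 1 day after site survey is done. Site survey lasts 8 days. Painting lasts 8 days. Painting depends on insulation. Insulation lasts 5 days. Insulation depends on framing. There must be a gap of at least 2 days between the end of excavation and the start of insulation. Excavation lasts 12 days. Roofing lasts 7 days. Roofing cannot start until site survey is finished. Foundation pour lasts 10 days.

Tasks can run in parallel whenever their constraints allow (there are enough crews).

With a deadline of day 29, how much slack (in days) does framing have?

Nothing blocks site survey, so it runs from day 0 to day 8.
Framing waits on site survey (finishes day 8, plus 1-day gap → day 9), so it starts at day 9 and finishes at 9 + 1 = day 10.

Working backward from the deadline:
Painting must finish by day 29; it takes 8 days, so it must start by 29 − 8 = day 21.
Insulation feeds into painting (must start by day 21); so insulation must finish by day 21 and therefore start by day 16.
Framing must finish before insulation (must start by day 16). With a 1-day duration, framing must start by 16 − 1 = day 15.
So framing can start as early as day 9 and as late as day 15, giving 15 − 9 = 6 days of slack.

6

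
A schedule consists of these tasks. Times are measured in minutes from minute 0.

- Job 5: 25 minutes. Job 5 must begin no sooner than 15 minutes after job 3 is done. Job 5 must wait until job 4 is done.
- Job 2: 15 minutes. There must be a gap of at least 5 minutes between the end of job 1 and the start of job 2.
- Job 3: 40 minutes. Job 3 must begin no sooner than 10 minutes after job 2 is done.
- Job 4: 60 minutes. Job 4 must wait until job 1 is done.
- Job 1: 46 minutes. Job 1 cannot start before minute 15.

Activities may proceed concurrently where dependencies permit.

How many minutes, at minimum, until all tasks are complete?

171

Job 1 waits on its own release at minute 15, so it starts at minute 15 and finishes at 15 + 46 = minute 61.
After job 1 (finishes minute 61), job 4 can start at minute 61 and finishes at minute 121.
After job 1 (finishes minute 61, plus 5-minute gap → minute 66), job 2 can start at minute 66 and finishes at minute 81.
Job 3 cannot begin until job 2 (finishes minute 81, plus 10-minute gap → minute 91). It runs from minute 91 to 91 + 40 = minute 131.
Job 5 needs all of job 3 (finishes minute 131, plus 15-minute gap → minute 146); job 4 (finishes minute 121). That puts its earliest start at minute 146; it finishes at 146 + 25 = minute 171.
All tasks are finished once the last one completes. Finish times: Job 1 at 61, Job 2 at 81, Job 3 at 131, Job 4 at 121, Job 5 at 171. The latest is minute 171.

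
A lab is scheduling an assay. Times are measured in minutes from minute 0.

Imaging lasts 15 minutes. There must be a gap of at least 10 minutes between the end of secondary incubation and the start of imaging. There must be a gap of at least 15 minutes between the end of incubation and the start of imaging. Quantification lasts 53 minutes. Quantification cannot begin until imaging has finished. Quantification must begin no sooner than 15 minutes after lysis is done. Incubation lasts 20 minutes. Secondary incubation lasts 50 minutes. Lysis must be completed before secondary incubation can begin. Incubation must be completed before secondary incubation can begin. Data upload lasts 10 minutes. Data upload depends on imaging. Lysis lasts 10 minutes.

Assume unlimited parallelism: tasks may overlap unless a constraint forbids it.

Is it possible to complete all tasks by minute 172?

Incubation can start immediately at minute 0; it finishes at minute 20.
Lysis has no prerequisites, so it starts at minute 0 and finishes at minute 10.
Secondary incubation has to wait for lysis (finishes minute 10); incubation (finishes minute 20). The latest of these is minute 20, so secondary incubation runs minute 20 to 20 + 50 = minute 70.
Imaging has to wait for secondary incubation (finishes minute 70, plus 10-minute gap → minute 80); incubation (finishes minute 20, plus 15-minute gap → minute 35). The latest of these is minute 80, so imaging runs minute 80 to 80 + 15 = minute 95.
After imaging (finishes minute 95), data upload can start at minute 95 and finishes at minute 105.
For quantification: imaging (finishes minute 95); lysis (finishes minute 10, plus 15-minute gap → minute 25). Taking the maximum gives a start of minute 95, and it finishes at 95 + 53 = minute 148.
Every task is finished by minute 148, which is no later than the deadline of 172, so the schedule is feasible.

Yes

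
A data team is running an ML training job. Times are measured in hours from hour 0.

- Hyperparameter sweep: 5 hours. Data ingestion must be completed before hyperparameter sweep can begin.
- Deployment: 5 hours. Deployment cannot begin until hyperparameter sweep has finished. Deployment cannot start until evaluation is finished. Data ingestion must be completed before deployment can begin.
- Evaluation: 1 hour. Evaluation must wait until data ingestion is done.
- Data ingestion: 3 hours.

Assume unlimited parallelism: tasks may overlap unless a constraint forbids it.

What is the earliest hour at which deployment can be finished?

Nothing blocks data ingestion, so it runs from hour 0 to hour 3.
Evaluation waits on data ingestion (finishes hour 3), so it starts at hour 3 and finishes at 3 + 1 = hour 4.
Hyperparameter sweep waits on data ingestion (finishes hour 3), so it starts at hour 3 and finishes at 3 + 5 = hour 8.
Deployment needs all of hyperparameter sweep (finishes hour 8); evaluation (finishes hour 4); data ingestion (finishes hour 3). That puts its earliest start at hour 8; it finishes at 8 + 5 = hour 13.

13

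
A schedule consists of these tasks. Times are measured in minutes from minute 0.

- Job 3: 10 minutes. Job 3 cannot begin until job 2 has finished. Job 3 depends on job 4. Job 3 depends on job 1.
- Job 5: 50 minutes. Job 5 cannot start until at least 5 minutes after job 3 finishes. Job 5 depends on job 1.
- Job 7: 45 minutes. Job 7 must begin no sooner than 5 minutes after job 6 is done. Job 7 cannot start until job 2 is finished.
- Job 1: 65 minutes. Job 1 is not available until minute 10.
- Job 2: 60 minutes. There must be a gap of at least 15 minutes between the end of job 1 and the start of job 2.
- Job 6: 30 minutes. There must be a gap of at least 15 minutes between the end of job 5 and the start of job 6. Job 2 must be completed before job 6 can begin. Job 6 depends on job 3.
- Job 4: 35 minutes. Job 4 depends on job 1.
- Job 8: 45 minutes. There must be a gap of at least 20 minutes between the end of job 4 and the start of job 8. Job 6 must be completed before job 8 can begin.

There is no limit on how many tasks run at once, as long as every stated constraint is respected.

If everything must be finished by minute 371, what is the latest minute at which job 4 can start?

To finish by minute 371, job 7 (duration 45) must start no later than minute 326.
Job 8 must finish by minute 371; it takes 45 minutes, so it must start by 371 − 45 = minute 326.
For job 6: job 7 (must start by minute 326, minus 5-minute gap → minute 321); job 8 (must start by minute 326). The most restrictive is minute 321; with a 30-minute duration, job 6 must start by minute 291.
Since job 6 (must start by minute 291, minus 15-minute gap → minute 276) depends on it, job 5 must finish by minute 276. Backing off its 50-minute duration gives a latest start of minute 226.
Job 3 must finish in time for job 5 (must start by minute 226, minus 5-minute gap → minute 221); job 6 (must start by minute 291). The tightest is minute 221, so job 3 must start by 221 − 10 = minute 211.
Job 4 must finish in time for job 3 (must start by minute 211); job 8 (must start by minute 326, minus 20-minute gap → minute 306). The tightest is minute 211, so job 4 must start by 211 − 35 = minute 176.

176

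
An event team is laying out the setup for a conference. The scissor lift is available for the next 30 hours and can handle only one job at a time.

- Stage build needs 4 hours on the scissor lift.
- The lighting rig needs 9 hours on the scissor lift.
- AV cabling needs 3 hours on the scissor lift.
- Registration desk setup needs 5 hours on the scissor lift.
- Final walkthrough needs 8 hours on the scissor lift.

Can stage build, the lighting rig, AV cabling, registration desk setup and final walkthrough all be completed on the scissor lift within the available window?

Yes

Running back to back, the jobs need 4 + 9 + 3 + 5 + 8 = 29 hours on the scissor lift.
Since 29 ≤ 30, they fit within the window.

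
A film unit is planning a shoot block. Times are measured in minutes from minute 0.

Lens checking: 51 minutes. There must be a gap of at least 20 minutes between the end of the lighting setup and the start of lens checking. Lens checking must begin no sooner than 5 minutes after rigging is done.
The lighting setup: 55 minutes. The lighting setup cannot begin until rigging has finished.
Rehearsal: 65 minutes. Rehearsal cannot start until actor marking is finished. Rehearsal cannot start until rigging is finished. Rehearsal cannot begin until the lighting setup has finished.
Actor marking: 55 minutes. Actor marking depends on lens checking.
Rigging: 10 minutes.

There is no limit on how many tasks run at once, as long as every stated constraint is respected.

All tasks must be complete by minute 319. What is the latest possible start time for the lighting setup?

73

Rehearsal has no dependents, so it just needs to finish by minute 319. Starting by 319 − 65 = minute 254 achieves that.
Actor marking feeds into rehearsal (must start by minute 254); so actor marking must finish by minute 254 and therefore start by minute 199.
Lens checking feeds into actor marking (must start by minute 199); so lens checking must finish by minute 199 and therefore start by minute 148.
The lighting setup must finish in time for lens checking (must start by minute 148, minus 20-minute gap → minute 128); rehearsal (must start by minute 254). The tightest is minute 128, so the lighting setup must start by 128 − 55 = minute 73.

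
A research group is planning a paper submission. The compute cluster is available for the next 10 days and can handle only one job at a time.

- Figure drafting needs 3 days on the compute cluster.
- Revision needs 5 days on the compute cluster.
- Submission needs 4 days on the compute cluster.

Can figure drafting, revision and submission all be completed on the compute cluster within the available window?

Running back to back, the jobs need 3 + 5 + 4 = 12 days on the compute cluster.
Since 12 > 10, they cannot all fit.

No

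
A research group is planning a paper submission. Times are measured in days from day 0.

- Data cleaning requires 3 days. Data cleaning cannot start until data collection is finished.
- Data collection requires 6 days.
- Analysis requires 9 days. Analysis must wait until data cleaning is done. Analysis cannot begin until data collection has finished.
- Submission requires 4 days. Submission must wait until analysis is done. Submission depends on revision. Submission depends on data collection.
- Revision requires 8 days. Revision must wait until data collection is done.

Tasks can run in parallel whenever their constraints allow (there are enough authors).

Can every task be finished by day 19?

Data collection can start immediately at day 0; it finishes at day 6.
After data collection (finishes day 6), revision can start at day 6 and finishes at day 14.
Data cleaning cannot begin until data collection (finishes day 6). It runs from day 6 to 6 + 3 = day 9.
For analysis: data cleaning (finishes day 9); data collection (finishes day 6). Taking the maximum gives a start of day 9, and it finishes at 9 + 9 = day 18.
Submission has to wait for analysis (finishes day 18); revision (finishes day 14); data collection (finishes day 6). The latest of these is day 18, so submission runs day 18 to 18 + 4 = day 22.
The earliest everything can be done is day 22, which is after the deadline of 19, so it is not possible.

No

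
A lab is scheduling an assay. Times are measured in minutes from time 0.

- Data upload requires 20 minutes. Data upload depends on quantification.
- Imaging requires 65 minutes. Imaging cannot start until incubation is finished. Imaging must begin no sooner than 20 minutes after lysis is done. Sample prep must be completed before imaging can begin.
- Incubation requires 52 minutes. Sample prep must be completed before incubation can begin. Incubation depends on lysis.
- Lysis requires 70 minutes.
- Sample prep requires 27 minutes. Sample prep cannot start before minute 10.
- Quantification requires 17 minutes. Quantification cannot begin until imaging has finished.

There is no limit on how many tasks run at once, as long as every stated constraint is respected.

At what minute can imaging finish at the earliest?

187

Lysis can start immediately at minute 0; it finishes at minute 70.
Sample prep cannot begin until its own release at minute 10. It runs from minute 10 to 10 + 27 = minute 37.
Incubation cannot start until sample prep (finishes minute 37); lysis (finishes minute 70). The controlling bound is minute 70, so incubation finishes at 70 + 52 = minute 122.
Imaging needs all of incubation (finishes minute 122); lysis (finishes minute 70, plus 20-minute gap → minute 90); sample prep (finishes minute 37). That puts its earliest start at minute 122; it finishes at 122 + 65 = minute 187.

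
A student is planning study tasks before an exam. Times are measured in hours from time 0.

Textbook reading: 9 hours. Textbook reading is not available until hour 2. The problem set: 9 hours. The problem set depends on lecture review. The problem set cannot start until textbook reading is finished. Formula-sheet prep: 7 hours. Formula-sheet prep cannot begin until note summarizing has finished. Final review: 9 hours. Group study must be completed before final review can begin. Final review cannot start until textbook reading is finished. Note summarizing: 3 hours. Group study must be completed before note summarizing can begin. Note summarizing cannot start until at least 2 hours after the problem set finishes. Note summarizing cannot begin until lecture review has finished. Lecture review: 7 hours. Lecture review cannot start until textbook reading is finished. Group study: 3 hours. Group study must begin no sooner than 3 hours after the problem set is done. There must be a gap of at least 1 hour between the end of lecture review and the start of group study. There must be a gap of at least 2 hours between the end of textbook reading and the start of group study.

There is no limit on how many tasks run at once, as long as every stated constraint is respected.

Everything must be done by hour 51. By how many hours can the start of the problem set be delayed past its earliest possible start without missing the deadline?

8

After its own release at hour 2, textbook reading can start at hour 2 and finishes at hour 11.
After textbook reading (finishes hour 11), lecture review can start at hour 11 and finishes at hour 18.
The problem set needs all of lecture review (finishes hour 18); textbook reading (finishes hour 11). That puts its earliest start at hour 18; it finishes at 18 + 9 = hour 27.

Working backward from the deadline:
Formula-sheet prep must finish by hour 51; it takes 7 hours, so it must start by 51 − 7 = hour 44.
Since formula-sheet prep (must start by hour 44) depends on it, note summarizing must finish by hour 44. Backing off its 3-hour duration gives a latest start of hour 41.
To finish by hour 51, final review (duration 9) must start no later than hour 42.
Group study has several dependents: note summarizing (must start by hour 41); final review (must start by hour 42). The earliest of those limits is hour 41, so group study must start by 41 − 3 = hour 38.
For the problem set: group study (must start by hour 38, minus 3-hour gap → hour 35); note summarizing (must start by hour 41, minus 2-hour gap → hour 39). The most restrictive is hour 35; with a 9-hour duration, the problem set must start by hour 26.
So the problem set can start as early as hour 18 and as late as hour 26, giving 26 − 18 = 8 hours of slack.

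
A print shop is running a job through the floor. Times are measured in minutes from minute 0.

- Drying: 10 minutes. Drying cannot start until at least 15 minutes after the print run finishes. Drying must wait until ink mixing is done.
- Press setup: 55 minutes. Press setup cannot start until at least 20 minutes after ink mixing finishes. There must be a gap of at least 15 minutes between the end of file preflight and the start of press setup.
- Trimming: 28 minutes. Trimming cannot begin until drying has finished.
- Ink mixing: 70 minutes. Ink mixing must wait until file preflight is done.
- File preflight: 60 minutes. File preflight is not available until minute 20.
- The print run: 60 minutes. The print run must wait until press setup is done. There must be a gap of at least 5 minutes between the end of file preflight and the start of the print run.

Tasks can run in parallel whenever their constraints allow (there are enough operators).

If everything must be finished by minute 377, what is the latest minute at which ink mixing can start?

Trimming has no dependents, so it just needs to finish by minute 377. Starting by 377 − 28 = minute 349 achieves that.
Drying has to be done before trimming (must start by minute 349). That means finishing by minute 349, i.e. starting by 349 − 10 = minute 339.
The print run feeds into drying (must start by minute 339, minus 15-minute gap → minute 324); so the print run must finish by minute 324 and therefore start by minute 264.
Press setup must finish before the print run (must start by minute 264). With a 55-minute duration, press setup must start by 264 − 55 = minute 209.
Ink mixing must finish in time for press setup (must start by minute 209, minus 20-minute gap → minute 189); drying (must start by minute 339). The tightest is minute 189, so ink mixing must start by 189 − 70 = minute 119.

119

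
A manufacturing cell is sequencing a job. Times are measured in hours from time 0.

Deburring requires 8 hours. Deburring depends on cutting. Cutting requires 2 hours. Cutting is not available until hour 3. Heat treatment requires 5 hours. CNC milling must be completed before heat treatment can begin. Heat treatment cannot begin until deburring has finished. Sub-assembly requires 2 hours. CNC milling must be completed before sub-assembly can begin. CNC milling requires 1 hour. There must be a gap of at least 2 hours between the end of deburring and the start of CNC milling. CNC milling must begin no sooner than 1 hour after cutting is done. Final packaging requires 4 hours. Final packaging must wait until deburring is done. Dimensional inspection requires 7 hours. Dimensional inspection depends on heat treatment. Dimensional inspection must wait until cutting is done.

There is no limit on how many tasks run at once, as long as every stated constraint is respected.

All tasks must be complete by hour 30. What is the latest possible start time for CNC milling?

17

Nothing follows dimensional inspection; the deadline of hour 30 is its only limit. It must start by 30 − 7 = hour 23.
Heat treatment feeds into dimensional inspection (must start by hour 23); so heat treatment must finish by hour 23 and therefore start by hour 18.
To finish by hour 30, sub-assembly (duration 2) must start no later than hour 28.
CNC milling feeds heat treatment (must start by hour 18); sub-assembly (must start by hour 28). Taking the minimum, CNC milling must finish by hour 18 and start by 18 − 1 = hour 17.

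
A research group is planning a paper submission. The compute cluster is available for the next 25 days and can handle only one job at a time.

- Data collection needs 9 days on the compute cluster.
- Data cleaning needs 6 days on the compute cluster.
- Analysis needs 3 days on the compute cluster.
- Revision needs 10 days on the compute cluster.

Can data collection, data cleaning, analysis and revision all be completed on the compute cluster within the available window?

No

Running back to back, the jobs need 9 + 6 + 3 + 10 = 28 days on the compute cluster.
Since 28 > 25, they cannot all fit.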